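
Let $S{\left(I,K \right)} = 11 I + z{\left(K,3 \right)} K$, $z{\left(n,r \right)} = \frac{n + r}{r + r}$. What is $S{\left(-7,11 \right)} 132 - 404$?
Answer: $-7180$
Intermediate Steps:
$z{\left(n,r \right)} = \frac{n + r}{2 r}$
$S{\left(I,K \right)} = 11 I + K \left(\frac{1}{2} + \frac{K}{6}\right)$ ($S{\left(I,K \right)} = 11 I + \frac{K + 3}{2 \cdot 3} K = 11 I + \frac{1}{2} \cdot \frac{1}{3} \left(3 + K\right) K = 11 I + \left(\frac{1}{2} + \frac{K}{6}\right) K = 11 I + K \left(\frac{1}{2} + \frac{K}{6}\right)$)
$S{\left(-7,11 \right)} 132 - 404 = \left(11 \left(-7\right) + \frac{1}{6} \cdot 11 \left(3 + 11\right)\right) 132 - 404 = \left(-77 + \frac{1}{6} \cdot 11 \cdot 14\right) 132 - 404 = \left(-77 + \frac{77}{3}\right) 132 - 404 = \left(- \frac{154}{3}\right) 132 - 404 = -6776 - 404 = -7180$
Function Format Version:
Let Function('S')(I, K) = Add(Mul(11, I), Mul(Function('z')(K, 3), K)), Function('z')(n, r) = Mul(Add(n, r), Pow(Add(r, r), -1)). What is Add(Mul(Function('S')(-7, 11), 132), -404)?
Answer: -7180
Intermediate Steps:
Function('z')(n, r) = Mul(Rational(1, 2), Pow(r, -1), Add(n, r)) (Function('z')(n, r) = Mul(Add(n, r), Pow(Mul(2, r), -1)) = Mul(Add(n, r), Mul(Rational(1, 2), Pow(r, -1))) = Mul(Rational(1, 2), Pow(r, -1), Add(n, r)))
Function('S')(I, K) = Add(Mul(11, I), Mul(K, Add(Rational(1, 2), Mul(Rational(1, 6), K)))) (Function('S')(I, K) = Add(Mul(11, I), Mul(Mul(Rational(1, 2), Pow(3, -1), Add(K, 3)), K)) = Add(Mul(11, I), Mul(Mul(Rational(1, 2), Rational(1, 3), Add(3, K)), K)) = Add(Mul(11, I), Mul(Add(Rational(1, 2), Mul(Rational(1, 6), K)), K)) = Add(Mul(11, I), Mul(K, Add(Rational(1, 2), Mul(Rational(1, 6), K)))))
Add(Mul(Function('S')(-7, 11), 132), -404) = Add(Mul(Add(Mul(11, -7), Mul(Rational(1, 6), 11, Add(3, 11))), 132), -404) = Add(Mul(Add(-77, Mul(Rational(1, 6), 11, 14)), 132), -404) = Add(Mul(Add(-77, Rational(77, 3)), 132), -404) = Add(Mul(Rational(-154, 3), 132), -404) = Add(-6776, -404) = -7180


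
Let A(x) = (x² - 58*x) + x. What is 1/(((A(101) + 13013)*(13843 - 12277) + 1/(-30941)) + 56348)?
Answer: 30941/847598063409 ≈ 3.6504e-8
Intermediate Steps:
A(x) = x² - 57*x
1/(((A(101) + 13013)*(13843 - 12277) + 1/(-30941)) + 56348) = 1/(((101*(-57 + 101) + 13013)*(13843 - 12277) + 1/(-30941)) + 56348) = 1/(((101*44 + 13013)*1566 - 1/30941) + 56348) = 1/(((4444 + 13013)*1566 - 1/30941) + 56348) = 1/((17457*1566 - 1/30941) + 56348) = 1/((27337662 - 1/30941) + 56348) = 1/(845854599941/30941 + 56348) = 1/(847598063409/30941) = 30941/847598063409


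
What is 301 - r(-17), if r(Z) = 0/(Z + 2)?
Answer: 301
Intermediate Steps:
r(Z) = 0 (r(Z) = 0/(2 + Z) = 0)
301 - r(-17) = 301 - 1*0 = 301 + 0 = 301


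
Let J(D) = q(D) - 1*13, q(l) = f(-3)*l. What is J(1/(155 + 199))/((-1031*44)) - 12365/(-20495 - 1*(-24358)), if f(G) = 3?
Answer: -66183329501/20678453576 ≈ -3.2006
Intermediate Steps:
q(l) = 3*l
J(D) = -13 + 3*D (J(D) = 3*D - 1*13 = 3*D - 13 = -13 + 3*D)
J(1/(155 + 199))/((-1031*44)) - 12365/(-20495 - 1*(-24358)) = (-13 + 3/(155 + 199))/((-1031*44)) - 12365/(-20495 - 1*(-24358)) = (-13 + 3/354)/(-45364) - 12365/(-20495 + 24358) = (-13 + 3*(1/354))*(-1/45364) - 12365/3863 = (-13 + 1/118)*(-1/45364) - 12365*1/3863 = -1533/118*(-1/45364) - 12365/3863 = 1533/5352952 - 12365/3863 = -66183329501/20678453576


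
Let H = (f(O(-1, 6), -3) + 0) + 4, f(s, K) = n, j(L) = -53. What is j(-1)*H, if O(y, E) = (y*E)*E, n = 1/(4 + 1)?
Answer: -1113/5 ≈ -222.60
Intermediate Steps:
n = ⅕ (n = 1/5 = ⅕ ≈ 0.20000)
O(y, E) = y*E² (O(y, E) = (E*y)*E = y*E²)
f(s, K) = ⅕
H = 21/5 (H = (⅕ + 0) + 4 = ⅕ + 4 = 21/5 ≈ 4.2000)
j(-1)*H = -53*21/5 = -1113/5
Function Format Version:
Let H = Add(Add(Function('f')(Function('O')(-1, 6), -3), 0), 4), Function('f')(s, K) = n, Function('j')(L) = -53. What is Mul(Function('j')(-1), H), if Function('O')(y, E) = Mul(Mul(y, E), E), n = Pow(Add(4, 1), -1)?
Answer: Rational(-1113, 5) ≈ -222.60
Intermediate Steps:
n = Rational(1, 5) (n = Pow(5, -1) = Rational(1, 5) ≈ 0.20000)
Function('O')(y, E) = Mul(y, Pow(E, 2)) (Function('O')(y, E) = Mul(Mul(E, y), E) = Mul(y, Pow(E, 2)))
Function('f')(s, K) = Rational(1, 5)
H = Rational(21, 5) (H = Add(Add(Rational(1, 5), 0), 4) = Add(Rational(1, 5), 4) = Rational(21, 5) ≈ 4.2000)
Mul(Function('j')(-1), H) = Mul(-53, Rational(21, 5)) = Rational(-1113, 5)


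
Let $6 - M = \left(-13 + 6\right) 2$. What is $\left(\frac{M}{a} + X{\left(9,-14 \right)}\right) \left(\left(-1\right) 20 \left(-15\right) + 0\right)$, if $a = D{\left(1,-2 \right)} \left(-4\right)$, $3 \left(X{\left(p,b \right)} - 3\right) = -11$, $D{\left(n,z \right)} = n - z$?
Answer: $-700$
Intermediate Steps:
$X{\left(p,b \right)} = - \frac{2}{3}$ ($X{\left(p,b \right)} = 3 + \frac{1}{3} \left(-11\right) = 3 - \frac{11}{3} = - \frac{2}{3}$)
$a = -12$ ($a = \left(1 - -2\right) \left(-4\right) = \left(1 + 2\right) \left(-4\right) = 3 \left(-4\right) = -12$)
$M = 20$ ($M = 6 - \left(-13 + 6\right) 2 = 6 - \left(-7\right) 2 = 6 - -14 = 6 + 14 = 20$)
$\left(\frac{M}{a} + X{\left(9,-14 \right)}\right) \left(\left(-1\right) 20 \left(-15\right) + 0\right) = \left(\frac{20}{-12} - \frac{2}{3}\right) \left(\left(-1\right) 20 \left(-15\right) + 0\right) = \left(20 \left(- \frac{1}{12}\right) - \frac{2}{3}\right) \left(\left(-20\right) \left(-15\right) + 0\right) = \left(- \frac{5}{3} - \frac{2}{3}\right) \left(300 + 0\right) = \left(- \frac{7}{3}\right) 300 = -700$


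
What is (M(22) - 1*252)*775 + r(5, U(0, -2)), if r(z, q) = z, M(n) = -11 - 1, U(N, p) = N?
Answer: -204595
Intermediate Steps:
M(n) = -12
(M(22) - 1*252)*775 + r(5, U(0, -2)) = (-12 - 1*252)*775 + 5 = (-12 - 252)*775 + 5 = -264*775 + 5 = -204600 + 5 = -204595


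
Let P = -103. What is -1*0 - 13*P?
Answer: 1339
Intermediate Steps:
-1*0 - 13*P = -1*0 - 13*(-103) = 0 + 1339 = 1339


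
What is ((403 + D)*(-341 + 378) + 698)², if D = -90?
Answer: 150773841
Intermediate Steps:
((403 + D)*(-341 + 378) + 698)² = ((403 - 90)*(-341 + 378) + 698)² = (313*37 + 698)² = (11581 + 698)² = 12279² = 150773841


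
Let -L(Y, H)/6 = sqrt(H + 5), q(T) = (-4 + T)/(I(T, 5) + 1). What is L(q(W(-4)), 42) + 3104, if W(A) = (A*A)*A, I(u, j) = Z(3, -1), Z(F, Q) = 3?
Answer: 3104 - 6*sqrt(47) ≈ 3062.9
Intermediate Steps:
I(u, j) = 3
W(A) = A**3 (W(A) = A**2*A = A**3)
q(T) = -1 + T/4 (q(T) = (-4 + T)/(3 + 1) = (-4 + T)/4 = (-4 + T)*(1/4) = -1 + T/4)
L(Y, H) = -6*sqrt(5 + H) (L(Y, H) = -6*sqrt(H + 5) = -6*sqrt(5 + H))
L(q(W(-4)), 42) + 3104 = -6*sqrt(5 + 42) + 3104 = -6*sqrt(47) + 3104 = 3104 - 6*sqrt(47)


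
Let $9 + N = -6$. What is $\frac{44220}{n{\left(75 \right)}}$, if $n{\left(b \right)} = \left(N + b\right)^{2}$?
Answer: $\frac{737}{60} \approx 12.283$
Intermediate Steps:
$N = -15$ ($N = -9 - 6 = -15$)
$n{\left(b \right)} = \left(-15 + b\right)^{2}$
$\frac{44220}{n{\left(75 \right)}} = \frac{44220}{\left(-15 + 75\right)^{2}} = \frac{44220}{60^{2}} = \frac{44220}{3600} = 44220 \cdot \frac{1}{3600} = \frac{737}{60}$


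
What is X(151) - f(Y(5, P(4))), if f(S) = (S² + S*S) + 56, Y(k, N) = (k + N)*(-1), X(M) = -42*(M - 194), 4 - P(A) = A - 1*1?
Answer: 1678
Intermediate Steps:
P(A) = 5 - A (P(A) = 4 - (A - 1*1) = 4 - (A - 1) = 4 - (-1 + A) = 4 + (1 - A) = 5 - A)
X(M) = 8148 - 42*M (X(M) = -42*(-194 + M) = 8148 - 42*M)
Y(k, N) = -N - k (Y(k, N) = (N + k)*(-1) = -N - k)
f(S) = 56 + 2*S² (f(S) = (S² + S²) + 56 = 2*S² + 56 = 56 + 2*S²)
X(151) - f(Y(5, P(4))) = (8148 - 42*151) - (56 + 2*(-(5 - 1*4) - 1*5)²) = (8148 - 6342) - (56 + 2*(-(5 - 4) - 5)²) = 1806 - (56 + 2*(-1*1 - 5)²) = 1806 - (56 + 2*(-1 - 5)²) = 1806 - (56 + 2*(-6)²) = 1806 - (56 + 2*36) = 1806 - (56 + 72) = 1806 - 1*128 = 1806 - 128 = 1678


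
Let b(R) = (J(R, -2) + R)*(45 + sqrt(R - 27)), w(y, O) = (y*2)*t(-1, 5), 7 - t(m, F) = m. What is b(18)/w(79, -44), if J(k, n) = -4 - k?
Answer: -45/316 - 3*I/316 ≈ -0.14241 - 0.0094937*I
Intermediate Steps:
t(m, F) = 7 - m
w(y, O) = 16*y (w(y, O) = (y*2)*(7 - 1*(-1)) = (2*y)*(7 + 1) = (2*y)*8 = 16*y)
b(R) = -180 - 4*sqrt(-27 + R) (b(R) = ((-4 - R) + R)*(45 + sqrt(R - 27)) = -4*(45 + sqrt(-27 + R)) = -180 - 4*sqrt(-27 + R))
b(18)/w(79, -44) = (-180 - 4*sqrt(-27 + 18))/((16*79)) = (-180 - 12*I)/1264 = (-180 - 12*I)*(1/1264) = -45/316 - 3*I/316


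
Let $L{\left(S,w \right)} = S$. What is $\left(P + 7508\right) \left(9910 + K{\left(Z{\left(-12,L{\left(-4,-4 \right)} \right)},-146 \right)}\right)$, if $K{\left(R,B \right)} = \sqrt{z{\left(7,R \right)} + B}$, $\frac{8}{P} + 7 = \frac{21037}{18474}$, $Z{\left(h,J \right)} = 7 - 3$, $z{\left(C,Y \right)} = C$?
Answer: $\frac{8055105223960}{108281} + \frac{812825956 i \sqrt{139}}{108281} \approx 7.4391 \cdot 10^{7} + 88502.0 i$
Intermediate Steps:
$Z{\left(h,J \right)} = 4$
$P = - \frac{147792}{108281}$ ($P = \frac{8}{-7 + \frac{21037}{18474}} = \frac{8}{- \frac{108281}{18474}} = 8 \left(- \frac{18474}{108281}\right) = - \frac{147792}{108281} \approx -1.3649$)
$K{\left(R,B \right)} = \sqrt{7 + B}$
$\left(P + 7508\right) \left(9910 + K{\left(Z{\left(-12,L{\left(-4,-4 \right)} \right)},-146 \right)}\right) = \left(- \frac{147792}{108281} + 7508\right) \left(9910 + \sqrt{7 - 146}\right) = \frac{812825956 \left(9910 + \sqrt{-139}\right)}{108281} = \frac{812825956 \left(9910 + i \sqrt{139}\right)}{108281} = \frac{8055105223960}{108281} + \frac{812825956 i \sqrt{139}}{108281}$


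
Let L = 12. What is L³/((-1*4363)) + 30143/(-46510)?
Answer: -211883189/202923130 ≈ -1.0442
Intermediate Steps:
L³/((-1*4363)) + 30143/(-46510) = 12³/((-1*4363)) + 30143/(-46510) = 1728/(-4363) + 30143*(-1/46510) = 1728*(-1/4363) - 30143/46510 = -1728/4363 - 30143/46510 = -211883189/202923130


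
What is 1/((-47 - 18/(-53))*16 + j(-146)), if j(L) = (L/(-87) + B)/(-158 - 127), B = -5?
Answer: -1314135/981073243 ≈ -0.0013395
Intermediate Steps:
j(L) = 1/57 + L/24795 (j(L) = (L/(-87) - 5)/(-158 - 127) = (L*(-1/87) - 5)/(-285) = (-L/87 - 5)*(-1/285) = (-5 - L/87)*(-1/285) = 1/57 + L/24795)
1/((-47 - 18/(-53))*16 + j(-146)) = 1/((-47 - 18/(-53))*16 + (1/57 + (1/24795)*(-146))) = 1/((-47 - 18*(-1/53))*16 + (1/57 - 146/24795)) = 1/((-47 + 18/53)*16 + 289/24795) = 1/(-2473/53*16 + 289/24795) = 1/(-39568/53 + 289/24795) = 1/(-981073243/1314135) = -1314135/981073243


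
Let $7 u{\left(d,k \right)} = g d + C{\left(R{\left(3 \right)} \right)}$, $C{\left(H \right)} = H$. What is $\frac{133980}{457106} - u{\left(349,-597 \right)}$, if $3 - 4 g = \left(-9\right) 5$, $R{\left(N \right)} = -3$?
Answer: $- \frac{956025375}{1599871} \approx -597.56$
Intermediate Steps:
$g = 12$ ($g = \frac{3}{4} - \frac{\left(-9\right) 5}{4} = \frac{3}{4} - - \frac{45}{4} = \frac{3}{4} + \frac{45}{4} = 12$)
$u{\left(d,k \right)} = - \frac{3}{7} + \frac{12 d}{7}$ ($u{\left(d,k \right)} = \frac{12 d - 3}{7} = \frac{-3 + 12 d}{7} = - \frac{3}{7} + \frac{12 d}{7}$)
$\frac{133980}{457106} - u{\left(349,-597 \right)} = \frac{133980}{457106} - \left(- \frac{3}{7} + \frac{12}{7} \cdot 349\right) = 133980 \cdot \frac{1}{457106} - \left(- \frac{3}{7} + \frac{4188}{7}\right) = \frac{66990}{228553} - \frac{4185}{7} = - \frac{956025375}{1599871}$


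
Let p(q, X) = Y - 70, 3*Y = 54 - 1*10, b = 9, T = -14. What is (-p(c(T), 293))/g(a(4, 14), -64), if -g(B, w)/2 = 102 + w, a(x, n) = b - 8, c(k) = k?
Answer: -83/114 ≈ -0.72807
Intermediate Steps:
a(x, n) = 1 (a(x, n) = 9 - 8 = 1)
Y = 44/3 (Y = (54 - 1*10)/3 = (54 - 10)/3 = (1/3)*44 = 44/3 ≈ 14.667)
p(q, X) = -166/3 (p(q, X) = 44/3 - 70 = -166/3)
g(B, w) = -204 - 2*w (g(B, w) = -2*(102 + w) = -204 - 2*w)
(-p(c(T), 293))/g(a(4, 14), -64) = (-1*(-166/3))/(-204 - 2*(-64)) = 166/(3*(-204 + 128)) = (166/3)/(-76) = (166/3)*(-1/76) = -83/114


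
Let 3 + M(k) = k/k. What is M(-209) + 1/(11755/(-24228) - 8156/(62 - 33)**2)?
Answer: -435354794/207489523 ≈ -2.0982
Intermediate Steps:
M(k) = -2 (M(k) = -3 + k/k = -3 + 1 = -2)
M(-209) + 1/(11755/(-24228) - 8156/(62 - 33)**2) = -2 + 1/(11755/(-24228) - 8156/(62 - 33)**2) = -2 + 1/(11755*(-1/24228) - 8156/(29**2)) = -2 + 1/(-11755/24228 - 8156/841) = -2 + 1/(-207489523/20375748) = -2 - 20375748/207489523 = -435354794/207489523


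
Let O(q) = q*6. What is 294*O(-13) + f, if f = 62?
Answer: -22870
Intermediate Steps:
O(q) = 6*q
294*O(-13) + f = 294*(6*(-13)) + 62 = 294*(-78) + 62 = -22932 + 62 = -22870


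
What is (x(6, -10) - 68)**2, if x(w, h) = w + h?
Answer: 5184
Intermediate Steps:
x(w, h) = h + w
(x(6, -10) - 68)**2 = ((-10 + 6) - 68)**2 = (-4 - 68)**2 = (-72)**2 = 5184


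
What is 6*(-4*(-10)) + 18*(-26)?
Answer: -228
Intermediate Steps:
6*(-4*(-10)) + 18*(-26) = 6*40 - 468 = 240 - 468 = -228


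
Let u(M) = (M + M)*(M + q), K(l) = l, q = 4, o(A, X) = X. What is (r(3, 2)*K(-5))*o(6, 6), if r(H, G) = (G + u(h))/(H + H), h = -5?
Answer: -60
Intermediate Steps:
u(M) = 2*M*(4 + M) (u(M) = (M + M)*(M + 4) = (2*M)*(4 + M) = 2*M*(4 + M))
r(H, G) = (10 + G)/(2*H) (r(H, G) = (G + 2*(-5)*(4 - 5))/(H + H) = (G + 2*(-5)*(-1))/((2*H)) = (G + 10)*(1/(2*H)) = (10 + G)*(1/(2*H)) = (10 + G)/(2*H))
(r(3, 2)*K(-5))*o(6, 6) = (((1/2)*(10 + 2)/3)*(-5))*6 = (((1/2)*(1/3)*12)*(-5))*6 = (2*(-5))*6 = -10*6 = -60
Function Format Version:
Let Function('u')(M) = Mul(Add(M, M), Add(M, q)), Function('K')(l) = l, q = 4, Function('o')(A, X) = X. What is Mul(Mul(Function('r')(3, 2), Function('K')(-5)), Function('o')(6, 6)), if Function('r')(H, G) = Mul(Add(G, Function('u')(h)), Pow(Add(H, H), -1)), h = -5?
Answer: -60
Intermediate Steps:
Function('u')(M) = Mul(2, M, Add(4, M)) (Function('u')(M) = Mul(Add(M, M), Add(M, 4)) = Mul(Mul(2, M), Add(4, M)) = Mul(2, M, Add(4, M)))
Function('r')(H, G) = Mul(Rational(1, 2), Pow(H, -1), Add(10, G)) (Function('r')(H, G) = Mul(Add(G, Mul(2, -5, Add(4, -5))), Pow(Add(H, H), -1)) = Mul(Add(G, Mul(2, -5, -1)), Pow(Mul(2, H), -1)) = Mul(Add(G, 10), Mul(Rational(1, 2), Pow(H, -1))) = Mul(Add(10, G), Mul(Rational(1, 2), Pow(H, -1))) = Mul(Rational(1, 2), Pow(H, -1), Add(10, G)))
Mul(Mul(Function('r')(3, 2), Function('K')(-5)), Function('o')(6, 6)) = Mul(Mul(Mul(Rational(1, 2), Pow(3, -1), Add(10, 2)), -5), 6) = Mul(Mul(Mul(Rational(1, 2), Rational(1, 3), 12), -5), 6) = Mul(Mul(2, -5), 6) = Mul(-10, 6) = -60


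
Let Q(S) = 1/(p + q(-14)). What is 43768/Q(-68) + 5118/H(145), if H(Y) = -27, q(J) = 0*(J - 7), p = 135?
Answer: 53176414/9 ≈ 5.9085e+6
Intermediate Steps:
q(J) = 0 (q(J) = 0*(-7 + J) = 0)
Q(S) = 1/135 (Q(S) = 1/(135 + 0) = 1/135)
43768/Q(-68) + 5118/H(145) = 43768/(1/135) + 5118/(-27) = 43768*135 + 5118*(-1/27) = 5908680 - 1706/9 = 53176414/9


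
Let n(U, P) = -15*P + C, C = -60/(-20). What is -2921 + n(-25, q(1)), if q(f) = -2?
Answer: -2888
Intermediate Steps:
C = 3 (C = -60*(-1/20) = 3)
n(U, P) = 3 - 15*P (n(U, P) = -15*P + 3 = 3 - 15*P)
-2921 + n(-25, q(1)) = -2921 + (3 - 15*(-2)) = -2921 + (3 + 30) = -2921 + 33 = -2888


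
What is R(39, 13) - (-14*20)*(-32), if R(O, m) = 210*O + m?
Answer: -757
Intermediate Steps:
R(O, m) = m + 210*O
R(39, 13) - (-14*20)*(-32) = (13 + 210*39) - (-14*20)*(-32) = (13 + 8190) - (-280)*(-32) = 8203 - 1*8960 = 8203 - 8960 = -757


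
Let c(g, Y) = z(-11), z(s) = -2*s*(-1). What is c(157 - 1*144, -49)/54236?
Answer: -11/27118 ≈ -0.00040563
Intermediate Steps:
z(s) = 2*s
c(g, Y) = -22 (c(g, Y) = 2*(-11) = -22)
c(157 - 1*144, -49)/54236 = -22/54236 = -22*1/54236 = -11/27118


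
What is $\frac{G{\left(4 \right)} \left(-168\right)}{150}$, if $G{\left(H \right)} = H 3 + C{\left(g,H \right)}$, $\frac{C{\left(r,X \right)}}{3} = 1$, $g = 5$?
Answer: $- \frac{84}{5} \approx -16.8$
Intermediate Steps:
$C{\left(r,X \right)} = 3$ ($C{\left(r,X \right)} = 3 \cdot 1 = 3$)
$G{\left(H \right)} = 3 + 3 H$ ($G{\left(H \right)} = H 3 + 3 = 3 H + 3 = 3 + 3 H$)
$\frac{G{\left(4 \right)} \left(-168\right)}{150} = \frac{\left(3 + 3 \cdot 4\right) \left(-168\right)}{150} = \left(3 + 12\right) \left(-168\right) \frac{1}{150} = 15 \left(-168\right) \frac{1}{150} = \left(-2520\right) \frac{1}{150} = - \frac{84}{5}$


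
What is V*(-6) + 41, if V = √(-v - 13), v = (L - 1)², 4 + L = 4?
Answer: 41 - 6*I*√14 ≈ 41.0 - 22.45*I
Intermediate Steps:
L = 0 (L = -4 + 4 = 0)
v = 1 (v = (0 - 1)² = (-1)² = 1)
V = I*√14 (V = √(-1*1 - 13) = √(-1 - 13) = √(-14) = I*√14 ≈ 3.7417*I)
V*(-6) + 41 = (I*√14)*(-6) + 41 = -6*I*√14 + 41 = 41 - 6*I*√14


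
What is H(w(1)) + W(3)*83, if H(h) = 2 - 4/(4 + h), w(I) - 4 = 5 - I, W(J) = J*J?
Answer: 2246/3 ≈ 748.67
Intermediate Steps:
W(J) = J²
w(I) = 9 - I (w(I) = 4 + (5 - I) = 9 - I)
H(w(1)) + W(3)*83 = 2*(2 + (9 - 1*1))/(4 + (9 - 1*1)) + 3²*83 = 2*(2 + (9 - 1))/(4 + (9 - 1)) + 9*83 = 2*(2 + 8)/(4 + 8) + 747 = 2*10/12 + 747 = 2*(1/12)*10 + 747 = 5/3 + 747 = 2246/3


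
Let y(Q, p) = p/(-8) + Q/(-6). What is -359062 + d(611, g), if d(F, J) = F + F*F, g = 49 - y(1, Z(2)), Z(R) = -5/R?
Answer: 14870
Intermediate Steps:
y(Q, p) = -Q/6 - p/8 (y(Q, p) = p*(-⅛) + Q*(-⅙) = -p/8 - Q/6 = -Q/6 - p/8)
g = 2345/48 (g = 49 - (-⅙*1 - (-5)/(8*2)) = 49 - (-⅙ - (-5)/(8*2)) = 49 - (-⅙ - ⅛*(-5/2)) = 49 - (-⅙ + 5/16) = 49 - 1*7/48 = 49 - 7/48 = 2345/48 ≈ 48.854)
d(F, J) = F + F²
-359062 + d(611, g) = -359062 + 611*(1 + 611) = -359062 + 611*612 = -359062 + 373932 = 14870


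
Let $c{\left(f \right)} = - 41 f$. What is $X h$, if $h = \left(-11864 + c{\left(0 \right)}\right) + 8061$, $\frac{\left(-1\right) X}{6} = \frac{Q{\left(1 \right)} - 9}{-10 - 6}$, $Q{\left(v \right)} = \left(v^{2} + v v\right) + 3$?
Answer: $\frac{11409}{2} \approx 5704.5$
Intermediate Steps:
$Q{\left(v \right)} = 3 + 2 v^{2}$ ($Q{\left(v \right)} = \left(v^{2} + v^{2}\right) + 3 = 2 v^{2} + 3 = 3 + 2 v^{2}$)
$X = - \frac{3}{2}$ ($X = - 6 \frac{\left(3 + 2 \cdot 1^{2}\right) - 9}{-10 - 6} = - 6 \frac{\left(3 + 2 \cdot 1\right) - 9}{-16} = - 6 \left(\left(3 + 2\right) - 9\right) \left(- \frac{1}{16}\right) = - 6 \left(5 - 9\right) \left(- \frac{1}{16}\right) = - 6 \left(\left(-4\right) \left(- \frac{1}{16}\right)\right) = \left(-6\right) \frac{1}{4} = - \frac{3}{2} \approx -1.5$)
$h = -3803$ ($h = \left(-11864 - 0\right) + 8061 = \left(-11864 + 0\right) + 8061 = -11864 + 8061 = -3803$)
$X h = \left(- \frac{3}{2}\right) \left(-3803\right) = \frac{11409}{2}$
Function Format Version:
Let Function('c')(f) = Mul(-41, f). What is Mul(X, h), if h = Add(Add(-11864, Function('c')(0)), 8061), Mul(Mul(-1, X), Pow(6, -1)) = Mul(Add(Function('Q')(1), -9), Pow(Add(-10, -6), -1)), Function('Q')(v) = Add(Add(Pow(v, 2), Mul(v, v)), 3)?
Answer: Rational(11409, 2) ≈ 5704.5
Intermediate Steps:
Function('Q')(v) = Add(3, Mul(2, Pow(v, 2))) (Function('Q')(v) = Add(Add(Pow(v, 2), Pow(v, 2)), 3) = Add(Mul(2, Pow(v, 2)), 3) = Add(3, Mul(2, Pow(v, 2))))
X = Rational(-3, 2) (X = Mul(-6, Mul(Add(Add(3, Mul(2, Pow(1, 2))), -9), Pow(Add(-10, -6), -1))) = Mul(-6, Mul(Add(Add(3, Mul(2, 1)), -9), Pow(-16, -1))) = Mul(-6, Mul(Add(Add(3, 2), -9), Rational(-1, 16))) = Mul(-6, Mul(Add(5, -9), Rational(-1, 16))) = Mul(-6, Mul(-4, Rational(-1, 16))) = Mul(-6, Rational(1, 4)) = Rational(-3, 2) ≈ -1.5000)
h = -3803 (h = Add(Add(-11864, Mul(-41, 0)), 8061) = Add(Add(-11864, 0), 8061) = Add(-11864, 8061) = -3803)
Mul(X, h) = Mul(Rational(-3, 2), -3803) = Rational(11409, 2)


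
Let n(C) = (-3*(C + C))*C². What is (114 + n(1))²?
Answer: 11664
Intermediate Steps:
n(C) = -6*C³ (n(C) = (-6*C)*C² = -6*C³)
(114 + n(1))² = (114 - 6*1³)² = (114 - 6*1)² = (114 - 6)² = 108² = 11664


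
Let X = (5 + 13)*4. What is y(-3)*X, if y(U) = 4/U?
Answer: -96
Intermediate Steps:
X = 72 (X = 18*4 = 72)
y(-3)*X = (4/(-3))*72 = (4*(-⅓))*72 = -4/3*72 = -96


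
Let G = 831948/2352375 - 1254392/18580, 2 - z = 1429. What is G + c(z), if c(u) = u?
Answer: -1088423562161/728452125 ≈ -1494.2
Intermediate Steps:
z = -1427 (z = 2 - 1*1429 = 2 - 1429 = -1427)
G = -48922379786/728452125 (G = 831948*(1/2352375) - 1254392*1/18580 = 277316/784125 - 313598/4645 = -48922379786/728452125 ≈ -67.159)
G + c(z) = -48922379786/728452125 - 1427 = -1088423562161/728452125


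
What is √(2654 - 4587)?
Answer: I*√1933 ≈ 43.966*I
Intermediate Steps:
√(2654 - 4587) = √(-1933) = I*√1933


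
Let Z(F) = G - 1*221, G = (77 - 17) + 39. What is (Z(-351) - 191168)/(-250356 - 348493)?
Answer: 191290/598849 ≈ 0.31943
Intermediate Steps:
G = 99 (G = 60 + 39 = 99)
Z(F) = -122 (Z(F) = 99 - 1*221 = 99 - 221 = -122)
(Z(-351) - 191168)/(-250356 - 348493) = (-122 - 191168)/(-250356 - 348493) = -191290/(-598849) = -191290*(-1/598849) = 191290/598849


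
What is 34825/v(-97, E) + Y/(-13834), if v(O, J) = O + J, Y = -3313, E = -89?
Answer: -120288208/643281 ≈ -186.99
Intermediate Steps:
v(O, J) = J + O
34825/v(-97, E) + Y/(-13834) = 34825/(-89 - 97) - 3313/(-13834) = 34825/(-186) - 3313*(-1/13834) = 34825*(-1/186) + 3313/13834 = -34825/186 + 3313/13834 = -120288208/643281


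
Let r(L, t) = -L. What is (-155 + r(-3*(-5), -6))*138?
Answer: -23460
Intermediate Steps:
(-155 + r(-3*(-5), -6))*138 = (-155 - (-3)*(-5))*138 = (-155 - 1*15)*138 = (-155 - 15)*138 = -170*138 = -23460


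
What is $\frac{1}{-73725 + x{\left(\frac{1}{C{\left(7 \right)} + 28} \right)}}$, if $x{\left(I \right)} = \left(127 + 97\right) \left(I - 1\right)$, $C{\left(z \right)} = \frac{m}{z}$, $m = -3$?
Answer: $- \frac{193}{14270589} \approx -1.3524 \cdot 10^{-5}$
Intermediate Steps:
$C{\left(z \right)} = - \frac{3}{z}$
$x{\left(I \right)} = -224 + 224 I$ ($x{\left(I \right)} = 224 \left(-1 + I\right) = -224 + 224 I$)
$\frac{1}{-73725 + x{\left(\frac{1}{C{\left(7 \right)} + 28} \right)}} = \frac{1}{-73725 - \left(224 - \frac{224}{- \frac{3}{7} + 28}\right)} = \frac{1}{-73725 - \left(224 - \frac{224}{\frac{193}{7}}\right)} = \frac{1}{-73725 + \left(-224 + 224 \cdot \frac{7}{193}\right)} = \frac{1}{-73725 + \left(-224 + \frac{1568}{193}\right)} = \frac{1}{-73725 - \frac{41664}{193}} = \frac{1}{- \frac{14270589}{193}} = - \frac{193}{14270589}$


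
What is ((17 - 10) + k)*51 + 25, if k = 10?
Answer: 892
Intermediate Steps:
((17 - 10) + k)*51 + 25 = ((17 - 10) + 10)*51 + 25 = (7 + 10)*51 + 25 = 17*51 + 25 = 867 + 25 = 892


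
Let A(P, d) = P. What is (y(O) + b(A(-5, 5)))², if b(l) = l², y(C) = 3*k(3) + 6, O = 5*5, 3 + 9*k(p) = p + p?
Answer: 1024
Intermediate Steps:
k(p) = -⅓ + 2*p/9 (k(p) = -⅓ + (p + p)/9 = -⅓ + (2*p)/9 = -⅓ + 2*p/9)
O = 25
y(C) = 7 (y(C) = 3*(-⅓ + (2/9)*3) + 6 = 3*(-⅓ + ⅔) + 6 = 3*(⅓) + 6 = 1 + 6 = 7)
(y(O) + b(A(-5, 5)))² = (7 + (-5)²)² = (7 + 25)² = 32² = 1024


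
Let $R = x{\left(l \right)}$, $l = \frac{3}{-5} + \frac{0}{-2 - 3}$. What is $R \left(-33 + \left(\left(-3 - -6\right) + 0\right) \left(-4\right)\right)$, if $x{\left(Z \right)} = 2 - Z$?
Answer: $-117$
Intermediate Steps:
$l = - \frac{3}{5}$ ($l = 3 \left(- \frac{1}{5}\right) + \frac{0}{-2 - 3} = - \frac{3}{5} + \frac{0}{-5} = - \frac{3}{5} + 0 \left(- \frac{1}{5}\right) = - \frac{3}{5} + 0 = - \frac{3}{5} \approx -0.6$)
$R = \frac{13}{5}$ ($R = 2 - - \frac{3}{5} = 2 + \frac{3}{5} = \frac{13}{5} \approx 2.6$)
$R \left(-33 + \left(\left(-3 - -6\right) + 0\right) \left(-4\right)\right) = \frac{13 \left(-33 + \left(\left(-3 - -6\right) + 0\right) \left(-4\right)\right)}{5} = \frac{13 \left(-33 + \left(\left(-3 + 6\right) + 0\right) \left(-4\right)\right)}{5} = \frac{13 \left(-33 + \left(3 + 0\right) \left(-4\right)\right)}{5} = \frac{13 \left(-33 + 3 \left(-4\right)\right)}{5} = \frac{13 \left(-33 - 12\right)}{5} = \frac{13}{5} \left(-45\right) = -117$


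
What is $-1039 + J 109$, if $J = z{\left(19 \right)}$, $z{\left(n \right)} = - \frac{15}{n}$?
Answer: $- \frac{21376}{19} \approx -1125.1$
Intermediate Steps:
$J = - \frac{15}{19} \approx -0.78947$
$-1039 + J 109 = -1039 - \frac{1635}{19} = - \frac{21376}{19}$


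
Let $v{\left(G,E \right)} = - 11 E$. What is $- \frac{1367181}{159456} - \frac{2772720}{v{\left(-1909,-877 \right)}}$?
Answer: $- \frac{13797455619}{46614304} \approx -295.99$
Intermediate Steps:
$- \frac{1367181}{159456} - \frac{2772720}{v{\left(-1909,-877 \right)}} = - \frac{1367181}{159456} - \frac{2772720}{\left(-11\right) \left(-877\right)} = \left(-1367181\right) \frac{1}{159456} - \frac{2772720}{9647} = - \frac{455727}{53152} - \frac{2772720}{9647} = - \frac{13797455619}{46614304}$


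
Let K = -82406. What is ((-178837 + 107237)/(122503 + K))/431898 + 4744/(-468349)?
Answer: -41094621953632/4055390459365497 ≈ -0.010133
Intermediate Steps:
((-178837 + 107237)/(122503 + K))/431898 + 4744/(-468349) = ((-178837 + 107237)/(122503 - 82406))/431898 + 4744/(-468349) = -71600/40097*(1/431898) + 4744*(-1/468349) = -71600*1/40097*(1/431898) - 4744/468349 = -71600/40097*1/431898 - 4744/468349 = -35800/8658907053 - 4744/468349 = -41094621953632/4055390459365497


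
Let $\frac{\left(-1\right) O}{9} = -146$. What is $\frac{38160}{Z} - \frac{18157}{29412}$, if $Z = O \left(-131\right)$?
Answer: $- \frac{235988831}{281266956} \approx -0.83902$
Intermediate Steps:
$O = 1314$ ($O = \left(-9\right) \left(-146\right) = 1314$)
$Z = -172134$ ($Z = 1314 \left(-131\right) = -172134$)
$\frac{38160}{Z} - \frac{18157}{29412} = \frac{38160}{-172134} - \frac{18157}{29412} = 38160 \left(- \frac{1}{172134}\right) - \frac{18157}{29412} = - \frac{2120}{9563} - \frac{18157}{29412} = - \frac{235988831}{281266956}$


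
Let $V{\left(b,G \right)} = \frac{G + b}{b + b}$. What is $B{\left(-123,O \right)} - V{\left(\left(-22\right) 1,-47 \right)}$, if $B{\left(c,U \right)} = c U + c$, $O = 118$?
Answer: $- \frac{644097}{44} \approx -14639.0$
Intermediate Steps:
$B{\left(c,U \right)} = c + U c$ ($B{\left(c,U \right)} = U c + c = c + U c$)
$V{\left(b,G \right)} = \frac{G + b}{2 b}$
$B{\left(-123,O \right)} - V{\left(\left(-22\right) 1,-47 \right)} = - 123 \left(1 + 118\right) - \frac{-47 - 22}{2 \left(\left(-22\right) 1\right)} = \left(-123\right) 119 - \frac{-47 - 22}{2 \left(-22\right)} = -14637 - \frac{1}{2} \left(- \frac{1}{22}\right) \left(-69\right) = -14637 - \frac{69}{44} = - \frac{644097}{44}$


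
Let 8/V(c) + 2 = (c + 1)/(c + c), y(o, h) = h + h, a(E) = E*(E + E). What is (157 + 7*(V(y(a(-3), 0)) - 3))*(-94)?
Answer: -12784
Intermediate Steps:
a(E) = 2*E² (a(E) = E*(2*E) = 2*E²)
y(o, h) = 2*h
V(c) = 8/(-2 + (1 + c)/(2*c)) (V(c) = 8/(-2 + (c + 1)/(c + c)) = 8/(-2 + (1 + c)/((2*c))) = 8/(-2 + (1 + c)*(1/(2*c))) = 8/(-2 + (1 + c)/(2*c)))
(157 + 7*(V(y(a(-3), 0)) - 3))*(-94) = (157 + 7*(-16*2*0/(-1 + 3*(2*0)) - 3))*(-94) = (157 + 7*(-16*0/(-1 + 3*0) - 3))*(-94) = (157 + 7*(-16*0/(-1 + 0) - 3))*(-94) = (157 + 7*(-16*0/(-1) - 3))*(-94) = (157 + 7*(-16*0*(-1) - 3))*(-94) = (157 + 7*(0 - 3))*(-94) = (157 + 7*(-3))*(-94) = (157 - 21)*(-94) = 136*(-94) = -12784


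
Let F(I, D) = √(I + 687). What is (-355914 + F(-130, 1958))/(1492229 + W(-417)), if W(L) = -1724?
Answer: -118638/496835 + √557/1490505 ≈ -0.23877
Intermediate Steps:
F(I, D) = √(687 + I)
(-355914 + F(-130, 1958))/(1492229 + W(-417)) = (-355914 + √(687 - 130))/(1492229 - 1724) = (-355914 + √557)/1490505 = (-355914 + √557)*(1/1490505) = -118638/496835 + √557/1490505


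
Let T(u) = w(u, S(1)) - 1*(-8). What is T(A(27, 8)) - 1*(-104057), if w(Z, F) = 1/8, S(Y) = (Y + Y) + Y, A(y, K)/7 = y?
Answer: 832521/8 ≈ 1.0407e+5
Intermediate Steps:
A(y, K) = 7*y
S(Y) = 3*Y (S(Y) = 2*Y + Y = 3*Y)
w(Z, F) = 1/8
T(u) = 65/8 (T(u) = 1/8 - 1*(-8) = 1/8 + 8 = 65/8)
T(A(27, 8)) - 1*(-104057) = 65/8 - 1*(-104057) = 65/8 + 104057 = 832521/8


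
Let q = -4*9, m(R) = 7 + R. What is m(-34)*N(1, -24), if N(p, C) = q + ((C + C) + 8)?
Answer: 2052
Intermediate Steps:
q = -36
N(p, C) = -28 + 2*C (N(p, C) = -36 + ((C + C) + 8) = -36 + (2*C + 8) = -36 + (8 + 2*C) = -28 + 2*C)
m(-34)*N(1, -24) = (7 - 34)*(-28 + 2*(-24)) = -27*(-28 - 48) = -27*(-76) = 2052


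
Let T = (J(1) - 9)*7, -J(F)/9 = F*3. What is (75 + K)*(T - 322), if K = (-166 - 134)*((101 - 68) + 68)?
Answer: 17349150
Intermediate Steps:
J(F) = -27*F (J(F) = -9*F*3 = -27*F)
T = -252 (T = (-27*1 - 9)*7 = (-27 - 9)*7 = -36*7 = -252)
K = -30300 (K = -300*(33 + 68) = -300*101 = -30300)
(75 + K)*(T - 322) = (75 - 30300)*(-252 - 322) = -30225*(-574) = 17349150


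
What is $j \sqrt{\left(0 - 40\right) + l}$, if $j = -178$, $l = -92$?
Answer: $- 356 i \sqrt{33} \approx - 2045.1 i$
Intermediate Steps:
$j \sqrt{\left(0 - 40\right) + l} = - 178 \sqrt{\left(0 - 40\right) - 92} = - 178 \sqrt{-40 - 92} = - 178 \sqrt{-132} = - 178 \cdot 2 i \sqrt{33} = - 356 i \sqrt{33}$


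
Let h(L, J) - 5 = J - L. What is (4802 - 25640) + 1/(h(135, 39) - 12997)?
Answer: -272727745/13088 ≈ -20838.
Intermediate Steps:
h(L, J) = 5 + J - L (h(L, J) = 5 + (J - L) = 5 + J - L)
(4802 - 25640) + 1/(h(135, 39) - 12997) = (4802 - 25640) + 1/((5 + 39 - 1*135) - 12997) = -20838 + 1/((5 + 39 - 135) - 12997) = -20838 + 1/(-91 - 12997) = -20838 + 1/(-13088) = -20838 - 1/13088 = -272727745/13088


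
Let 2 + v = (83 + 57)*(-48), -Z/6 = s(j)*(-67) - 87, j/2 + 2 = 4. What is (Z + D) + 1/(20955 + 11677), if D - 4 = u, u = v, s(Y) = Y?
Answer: -149715615/32632 ≈ -4588.0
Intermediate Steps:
j = 4 (j = -4 + 2*4 = -4 + 8 = 4)
Z = 2130 (Z = -6*(4*(-67) - 87) = -6*(-268 - 87) = -6*(-355) = 2130)
v = -6722 (v = -2 + (83 + 57)*(-48) = -2 + 140*(-48) = -2 - 6720 = -6722)
u = -6722
D = -6718 (D = 4 - 6722 = -6718)
(Z + D) + 1/(20955 + 11677) = (2130 - 6718) + 1/(20955 + 11677) = -4588 + 1/32632 = -149715615/32632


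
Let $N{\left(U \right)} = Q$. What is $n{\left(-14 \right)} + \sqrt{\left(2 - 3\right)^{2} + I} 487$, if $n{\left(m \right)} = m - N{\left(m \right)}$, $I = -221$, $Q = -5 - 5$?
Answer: $-4 + 974 i \sqrt{55} \approx -4.0 + 7223.4 i$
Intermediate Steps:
$Q = -10$ ($Q = -5 - 5 = -10$)
$N{\left(U \right)} = -10$
$n{\left(m \right)} = 10 + m$ ($n{\left(m \right)} = m - -10 = m + 10 = 10 + m$)
$n{\left(-14 \right)} + \sqrt{\left(2 - 3\right)^{2} + I} 487 = \left(10 - 14\right) + \sqrt{\left(2 - 3\right)^{2} - 221} \cdot 487 = -4 + \sqrt{\left(-1\right)^{2} - 221} \cdot 487 = -4 + \sqrt{1 - 221} \cdot 487 = -4 + \sqrt{-220} \cdot 487 = -4 + 2 i \sqrt{55} \cdot 487 = -4 + 974 i \sqrt{55}$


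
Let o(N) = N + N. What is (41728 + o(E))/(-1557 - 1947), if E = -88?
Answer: -2597/219 ≈ -11.858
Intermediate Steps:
o(N) = 2*N
(41728 + o(E))/(-1557 - 1947) = (41728 + 2*(-88))/(-1557 - 1947) = (41728 - 176)/(-3504) = 41552*(-1/3504) = -2597/219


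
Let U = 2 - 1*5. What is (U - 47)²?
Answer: 2500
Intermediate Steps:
U = -3 (U = 2 - 5 = -3)
(U - 47)² = (-3 - 47)² = (-50)² = 2500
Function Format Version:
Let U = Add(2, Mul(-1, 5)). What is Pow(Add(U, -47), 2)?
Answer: 2500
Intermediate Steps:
U = -3 (U = Add(2, -5) = -3)
Pow(Add(U, -47), 2) = Pow(Add(-3, -47), 2) = Pow(-50, 2) = 2500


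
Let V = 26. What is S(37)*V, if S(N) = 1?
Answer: 26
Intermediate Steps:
S(37)*V = 1*26 = 26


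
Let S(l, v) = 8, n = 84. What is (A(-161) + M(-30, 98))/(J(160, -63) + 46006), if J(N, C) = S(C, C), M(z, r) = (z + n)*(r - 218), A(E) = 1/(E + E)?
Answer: -2086561/14816508 ≈ -0.14083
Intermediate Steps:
A(E) = 1/(2*E)
M(z, r) = (-218 + r)*(84 + z) (M(z, r) = (z + 84)*(r - 218) = (84 + z)*(-218 + r) = (-218 + r)*(84 + z))
J(N, C) = 8
(A(-161) + M(-30, 98))/(J(160, -63) + 46006) = ((½)/(-161) + (-18312 - 218*(-30) + 84*98 + 98*(-30)))/(8 + 46006) = ((½)*(-1/161) + (-18312 + 6540 + 8232 - 2940))/46014 = (-1/322 - 6480)*(1/46014) = -2086561/322*1/46014 = -2086561/14816508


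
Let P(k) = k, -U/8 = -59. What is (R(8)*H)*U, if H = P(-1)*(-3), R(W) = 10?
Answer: 14160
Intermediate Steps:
U = 472 (U = -8*(-59) = 472)
H = 3 (H = -1*(-3) = 3)
(R(8)*H)*U = (10*3)*472 = 30*472 = 14160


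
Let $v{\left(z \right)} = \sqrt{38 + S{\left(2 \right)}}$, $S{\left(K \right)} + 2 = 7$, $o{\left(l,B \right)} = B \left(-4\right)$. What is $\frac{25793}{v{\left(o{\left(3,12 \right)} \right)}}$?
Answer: $\frac{25793 \sqrt{43}}{43} \approx 3933.4$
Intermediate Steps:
$o{\left(l,B \right)} = - 4 B$
$S{\left(K \right)} = 5$ ($S{\left(K \right)} = -2 + 7 = 5$)
$v{\left(z \right)} = \sqrt{43}$ ($v{\left(z \right)} = \sqrt{38 + 5} = \sqrt{43}$)
$\frac{25793}{v{\left(o{\left(3,12 \right)} \right)}} = \frac{25793}{\sqrt{43}} = 25793 \frac{\sqrt{43}}{43} = \frac{25793 \sqrt{43}}{43}$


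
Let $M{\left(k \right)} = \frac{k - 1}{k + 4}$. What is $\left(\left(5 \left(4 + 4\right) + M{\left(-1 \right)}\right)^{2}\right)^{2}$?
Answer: $\frac{193877776}{81} \approx 2.3936 \cdot 10^{6}$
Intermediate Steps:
$M{\left(k \right)} = \frac{-1 + k}{4 + k}$
$\left(\left(5 \left(4 + 4\right) + M{\left(-1 \right)}\right)^{2}\right)^{2} = \left(\left(5 \left(4 + 4\right) + \frac{-1 - 1}{4 - 1}\right)^{2}\right)^{2} = \left(\left(5 \cdot 8 + \frac{1}{3} \left(-2\right)\right)^{2}\right)^{2} = \left(\left(40 + \frac{1}{3} \left(-2\right)\right)^{2}\right)^{2} = \left(\left(40 - \frac{2}{3}\right)^{2}\right)^{2} = \left(\left(\frac{118}{3}\right)^{2}\right)^{2} = \left(\frac{13924}{9}\right)^{2} = \frac{193877776}{81}$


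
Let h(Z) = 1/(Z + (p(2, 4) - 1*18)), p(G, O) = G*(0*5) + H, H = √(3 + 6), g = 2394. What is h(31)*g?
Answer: 1197/8 ≈ 149.63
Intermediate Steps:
H = 3 (H = √9 = 3)
p(G, O) = 3 (p(G, O) = G*(0*5) + 3 = G*0 + 3 = 0 + 3 = 3)
h(Z) = 1/(-15 + Z) (h(Z) = 1/(Z + (3 - 1*18)) = 1/(Z + (3 - 18)) = 1/(Z - 15) = 1/(-15 + Z))
h(31)*g = 2394/(-15 + 31) = 2394/16 = (1/16)*2394 = 1197/8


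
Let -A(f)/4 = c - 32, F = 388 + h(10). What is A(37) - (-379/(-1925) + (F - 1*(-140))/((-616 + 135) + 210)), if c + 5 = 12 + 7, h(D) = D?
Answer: 38493541/521675 ≈ 73.788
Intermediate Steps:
F = 398 (F = 388 + 10 = 398)
c = 14 (c = -5 + (12 + 7) = -5 + 19 = 14)
A(f) = 72 (A(f) = -4*(14 - 32) = -4*(-18) = 72)
A(37) - (-379/(-1925) + (F - 1*(-140))/((-616 + 135) + 210)) = 72 - (-379/(-1925) + (398 - 1*(-140))/((-616 + 135) + 210)) = 72 - (-379*(-1/1925) + (398 + 140)/(-481 + 210)) = 72 - (379/1925 + 538/(-271)) = 72 - (379/1925 + 538*(-1/271)) = 72 - (379/1925 - 538/271) = 72 - 1*(-932941/521675) = 72 + 932941/521675 = 38493541/521675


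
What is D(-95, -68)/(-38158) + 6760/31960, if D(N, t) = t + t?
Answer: 3278683/15244121 ≈ 0.21508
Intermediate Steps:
D(N, t) = 2*t
D(-95, -68)/(-38158) + 6760/31960 = (2*(-68))/(-38158) + 6760/31960 = -136*(-1/38158) + 6760*(1/31960) = 68/19079 + 169/799 = 3278683/15244121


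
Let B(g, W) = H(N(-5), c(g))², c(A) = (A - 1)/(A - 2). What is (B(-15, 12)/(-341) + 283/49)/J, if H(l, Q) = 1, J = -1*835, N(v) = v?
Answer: -96454/13952015 ≈ -0.0069133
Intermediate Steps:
c(A) = (-1 + A)/(-2 + A)
J = -835
B(g, W) = 1 (B(g, W) = 1² = 1)
(B(-15, 12)/(-341) + 283/49)/J = (1/(-341) + 283/49)/(-835) = (1*(-1/341) + 283*(1/49))*(-1/835) = (-1/341 + 283/49)*(-1/835) = (96454/16709)*(-1/835) = -96454/13952015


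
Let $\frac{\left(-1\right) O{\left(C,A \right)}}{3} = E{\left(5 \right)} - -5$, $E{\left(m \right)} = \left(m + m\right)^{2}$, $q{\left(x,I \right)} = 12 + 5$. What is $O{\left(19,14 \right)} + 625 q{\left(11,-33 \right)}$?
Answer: $10310$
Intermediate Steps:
$q{\left(x,I \right)} = 17$
$E{\left(m \right)} = 4 m^{2}$ ($E{\left(m \right)} = \left(2 m\right)^{2} = 4 m^{2}$)
$O{\left(C,A \right)} = -315$ ($O{\left(C,A \right)} = - 3 \left(4 \cdot 5^{2} - -5\right) = - 3 \left(4 \cdot 25 + 5\right) = - 3 \left(100 + 5\right) = \left(-3\right) 105 = -315$)
$O{\left(19,14 \right)} + 625 q{\left(11,-33 \right)} = -315 + 625 \cdot 17 = -315 + 10625 = 10310$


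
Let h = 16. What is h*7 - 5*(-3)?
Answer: 127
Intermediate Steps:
h*7 - 5*(-3) = 16*7 - 5*(-3) = 112 + 15 = 127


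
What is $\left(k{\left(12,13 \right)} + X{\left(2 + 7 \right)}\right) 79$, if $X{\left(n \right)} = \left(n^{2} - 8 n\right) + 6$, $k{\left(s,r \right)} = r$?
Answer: $2212$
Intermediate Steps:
$X{\left(n \right)} = 6 + n^{2} - 8 n$
$\left(k{\left(12,13 \right)} + X{\left(2 + 7 \right)}\right) 79 = \left(13 + \left(6 + \left(2 + 7\right)^{2} - 8 \left(2 + 7\right)\right)\right) 79 = \left(13 + \left(6 + 9^{2} - 72\right)\right) 79 = \left(13 + \left(6 + 81 - 72\right)\right) 79 = \left(13 + 15\right) 79 = 28 \cdot 79 = 2212$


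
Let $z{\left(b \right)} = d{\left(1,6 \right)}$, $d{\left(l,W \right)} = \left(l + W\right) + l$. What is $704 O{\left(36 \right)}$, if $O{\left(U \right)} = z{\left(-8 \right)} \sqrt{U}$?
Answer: $33792$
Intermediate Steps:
$d{\left(l,W \right)} = W + 2 l$ ($d{\left(l,W \right)} = \left(W + l\right) + l = W + 2 l$)
$z{\left(b \right)} = 8$ ($z{\left(b \right)} = 6 + 2 \cdot 1 = 6 + 2 = 8$)
$O{\left(U \right)} = 8 \sqrt{U}$
$704 O{\left(36 \right)} = 704 \cdot 8 \sqrt{36} = 704 \cdot 8 \cdot 6 = 704 \cdot 48 = 33792$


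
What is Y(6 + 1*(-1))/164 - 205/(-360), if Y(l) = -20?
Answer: 1321/2952 ≈ 0.44749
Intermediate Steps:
Y(6 + 1*(-1))/164 - 205/(-360) = -20/164 - 205/(-360) = -20*1/164 - 205*(-1/360) = -5/41 + 41/72 = 1321/2952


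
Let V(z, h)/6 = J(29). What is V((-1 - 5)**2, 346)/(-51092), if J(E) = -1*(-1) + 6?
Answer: -21/25546 ≈ -0.00082205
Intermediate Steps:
J(E) = 7 (J(E) = 1 + 6 = 7)
V(z, h) = 42 (V(z, h) = 6*7 = 42)
V((-1 - 5)**2, 346)/(-51092) = 42/(-51092) = 42*(-1/51092) = -21/25546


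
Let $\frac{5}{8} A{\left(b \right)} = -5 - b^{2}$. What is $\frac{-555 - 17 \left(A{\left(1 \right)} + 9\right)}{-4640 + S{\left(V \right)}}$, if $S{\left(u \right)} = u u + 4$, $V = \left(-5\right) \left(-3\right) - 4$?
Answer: $\frac{908}{7525} \approx 0.12066$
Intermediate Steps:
$A{\left(b \right)} = -8 - \frac{8 b^{2}}{5}$ ($A{\left(b \right)} = \frac{8 \left(-5 - b^{2}\right)}{5} = -8 - \frac{8 b^{2}}{5}$)
$V = 11$ ($V = 15 - 4 = 11$)
$S{\left(u \right)} = 4 + u^{2}$ ($S{\left(u \right)} = u^{2} + 4 = 4 + u^{2}$)
$\frac{-555 - 17 \left(A{\left(1 \right)} + 9\right)}{-4640 + S{\left(V \right)}} = \frac{-555 - 17 \left(\left(-8 - \frac{8 \cdot 1^{2}}{5}\right) + 9\right)}{-4640 + \left(4 + 11^{2}\right)} = \frac{-555 - 17 \left(\left(-8 - \frac{8}{5}\right) + 9\right)}{-4640 + \left(4 + 121\right)} = \frac{-555 - 17 \left(\left(-8 - \frac{8}{5}\right) + 9\right)}{-4640 + 125} = \frac{-555 - 17 \left(- \frac{48}{5} + 9\right)}{-4515} = \left(-555 - - \frac{51}{5}\right) \left(- \frac{1}{4515}\right) = \left(-555 + \frac{51}{5}\right) \left(- \frac{1}{4515}\right) = \left(- \frac{2724}{5}\right) \left(- \frac{1}{4515}\right) = \frac{908}{7525}$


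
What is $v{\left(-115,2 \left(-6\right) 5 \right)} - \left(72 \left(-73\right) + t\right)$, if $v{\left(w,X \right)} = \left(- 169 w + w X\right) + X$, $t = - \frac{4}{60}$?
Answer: $\frac{472966}{15} \approx 31531.0$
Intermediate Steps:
$t = - \frac{1}{15}$ ($t = \left(-4\right) \frac{1}{60} = - \frac{1}{15} \approx -0.066667$)
$v{\left(w,X \right)} = X - 169 w + X w$ ($v{\left(w,X \right)} = \left(- 169 w + X w\right) + X = X - 169 w + X w$)
$v{\left(-115,2 \left(-6\right) 5 \right)} - \left(72 \left(-73\right) + t\right) = \left(2 \left(-6\right) 5 - -19435 + 2 \left(-6\right) 5 \left(-115\right)\right) - \left(72 \left(-73\right) - \frac{1}{15}\right) = \left(\left(-12\right) 5 + 19435 + \left(-12\right) 5 \left(-115\right)\right) - \left(-5256 - \frac{1}{15}\right) = \left(-60 + 19435 - -6900\right) - - \frac{78841}{15} = \left(-60 + 19435 + 6900\right) + \frac{78841}{15} = 26275 + \frac{78841}{15} = \frac{472966}{15}$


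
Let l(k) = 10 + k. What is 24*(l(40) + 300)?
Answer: 8400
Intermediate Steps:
24*(l(40) + 300) = 24*((10 + 40) + 300) = 24*(50 + 300) = 24*350 = 8400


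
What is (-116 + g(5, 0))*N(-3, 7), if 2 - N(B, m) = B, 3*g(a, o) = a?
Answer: -1715/3 ≈ -571.67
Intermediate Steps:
g(a, o) = a/3
N(B, m) = 2 - B
(-116 + g(5, 0))*N(-3, 7) = (-116 + (⅓)*5)*(2 - 1*(-3)) = (-116 + 5/3)*(2 + 3) = -343/3*5 = -1715/3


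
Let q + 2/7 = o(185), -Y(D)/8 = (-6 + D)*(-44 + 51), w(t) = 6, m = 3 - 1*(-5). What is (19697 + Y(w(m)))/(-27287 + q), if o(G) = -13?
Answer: -137879/191102 ≈ -0.72149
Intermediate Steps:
m = 8 (m = 3 + 5 = 8)
Y(D) = 336 - 56*D (Y(D) = -8*(-6 + D)*(-44 + 51) = -8*(-6 + D)*7 = -8*(-42 + 7*D) = 336 - 56*D)
q = -93/7 (q = -2/7 - 13 = -93/7 ≈ -13.286)
(19697 + Y(w(m)))/(-27287 + q) = (19697 + (336 - 56*6))/(-27287 - 93/7) = (19697 + (336 - 336))/(-191102/7) = (19697 + 0)*(-7/191102) = 19697*(-7/191102) = -137879/191102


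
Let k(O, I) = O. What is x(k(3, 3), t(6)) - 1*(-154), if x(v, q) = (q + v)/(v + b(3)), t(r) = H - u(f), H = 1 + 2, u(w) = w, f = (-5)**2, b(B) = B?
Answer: 905/6 ≈ 150.83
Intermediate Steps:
f = 25
H = 3
t(r) = -22 (t(r) = 3 - 1*25 = 3 - 25 = -22)
x(v, q) = (q + v)/(3 + v) (x(v, q) = (q + v)/(v + 3) = (q + v)/(3 + v))
x(k(3, 3), t(6)) - 1*(-154) = (-22 + 3)/(3 + 3) - 1*(-154) = -19/6 + 154 = 905/6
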